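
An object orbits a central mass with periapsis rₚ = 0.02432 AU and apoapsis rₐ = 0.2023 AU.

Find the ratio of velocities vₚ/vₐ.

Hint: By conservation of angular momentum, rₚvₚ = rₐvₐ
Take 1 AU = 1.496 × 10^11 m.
rₚ = 0.02432 AU = 3.63827 × 10^9 m
rₐ = 0.2023 AU = 3.02641 × 10^10 m
rₚvₚ = rₐvₐ  ⇒  vₚ/vₐ = rₐ/rₚ
vₚ/vₐ = (3.02641 × 10^10) / (3.63827 × 10^9) = 8.31826

Final answer: vₚ/vₐ = 8.318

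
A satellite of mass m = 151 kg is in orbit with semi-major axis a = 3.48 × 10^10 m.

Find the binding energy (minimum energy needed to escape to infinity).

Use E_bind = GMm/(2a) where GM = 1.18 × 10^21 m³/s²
a = 3.48 × 10^10 m
GM = 1.18 × 10^21 m³/s²
m = 151 kg
GMm = 1.18 × 10^21 × 151 = 1.7818 × 10^23 m³·kg/s²
2a = 6.96 × 10^10 m
E_bind = GMm/(2a) = 2.56006 × 10^12 J ≈ 2.56 TJ

Final answer: 2.56 TJ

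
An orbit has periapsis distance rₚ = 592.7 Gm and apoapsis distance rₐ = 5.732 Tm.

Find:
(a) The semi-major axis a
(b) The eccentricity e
rₚ = 592.7 Gm = 5.927 × 10^11 m
rₐ = 5.732 Tm = 5.732 × 10^12 m
(a) a = (rₚ + rₐ)/2 = 3.16235 × 10^12 m ≈ 3.162 Tm
(b) e = (rₐ − rₚ)/(rₐ + rₚ) = (5.1393 × 10^12) / (6.3247 × 10^12) = 0.812576

Final answer:
(a) a = 3.162 Tm
(b) e = 0.8126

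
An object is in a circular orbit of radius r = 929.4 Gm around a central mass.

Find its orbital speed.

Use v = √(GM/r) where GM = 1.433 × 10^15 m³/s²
r = 929.4 Gm = 9.294 × 10^11 m
GM = 1.433 × 10^15 m³/s²
GM/r = (1.433 × 10^15) / (9.294 × 10^11) = 1541.85 m²/s²
v = √(GM/r) = 39.2665 m/s ≈ 39.27 m/s

Final answer: 39.27 m/s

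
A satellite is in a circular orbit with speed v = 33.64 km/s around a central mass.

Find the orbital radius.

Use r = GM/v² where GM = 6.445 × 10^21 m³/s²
v = 33.64 km/s = 33640 m/s
GM = 6.445 × 10^21 m³/s²
v² = 1.13165 × 10^9 m²/s²
r = GM/v² = (6.445 × 10^21) / (1.13165 × 10^9) = 5.69523 × 10^12 m ≈ 5.695 Tm

Final answer: 5.695 Tm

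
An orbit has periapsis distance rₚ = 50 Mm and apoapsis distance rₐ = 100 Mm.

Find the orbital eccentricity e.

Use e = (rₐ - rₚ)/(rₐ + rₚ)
rₚ = 50 Mm = 5 × 10^7 m
rₐ = 100 Mm = 1 × 10^8 m
rₐ − rₚ = 5 × 10^7 m
rₐ + rₚ = 1.5 × 10^8 m
e = (rₐ − rₚ)/(rₐ + rₚ) = 0.333333

Final answer: e = 0.3333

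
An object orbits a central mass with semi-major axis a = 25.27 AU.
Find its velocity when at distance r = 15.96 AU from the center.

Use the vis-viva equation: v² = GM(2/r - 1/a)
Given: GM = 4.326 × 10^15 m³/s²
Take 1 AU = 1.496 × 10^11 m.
a = 25.27 AU = 3.78039 × 10^12 m
r = 15.96 AU = 2.38762 × 10^12 m
GM = 4.326 × 10^15 m³/s²
2/r − 1/a = 8.37656 × 10^-13 − 2.64523 × 10^-13 = 5.73133 × 10^-13 m⁻¹
v² = GM (2/r − 1/a) = 2479.37 m²/s²
v = 49.7933 m/s ≈ 49.79 m/s

Final answer: 49.79 m/s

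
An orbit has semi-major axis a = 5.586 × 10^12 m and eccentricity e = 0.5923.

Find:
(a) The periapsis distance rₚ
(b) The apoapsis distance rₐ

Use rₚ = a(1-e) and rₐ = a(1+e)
a = 5.586 × 10^12 m
e = 0.5923:  1 − e = 0.4077,  1 + e = 1.5923
(a) rₚ = a(1 − e) = 5.586 × 10^12 m × 0.4077 = 2.27741 × 10^12 m ≈ 2.277 × 10^12 m
(b) rₐ = a(1 + e) = 5.586 × 10^12 m × 1.5923 = 8.89459 × 10^12 m ≈ 8.895 × 10^12 m

Final answer:
(a) rₚ = 2.277 × 10^12 m
(b) rₐ = 8.895 × 10^12 m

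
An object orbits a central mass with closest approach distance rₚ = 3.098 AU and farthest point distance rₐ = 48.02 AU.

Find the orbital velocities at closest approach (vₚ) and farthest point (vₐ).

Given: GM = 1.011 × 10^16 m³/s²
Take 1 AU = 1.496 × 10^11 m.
rₚ = 3.098 AU = 4.63461 × 10^11 m
rₐ = 48.02 AU = 7.18379 × 10^12 m
GM = 1.011 × 10^16 m³/s²
a = (rₚ + rₐ)/2 = 3.82363 × 10^12 m
Vis-viva: v² = GM (2/r − 1/a)
vₚ² = 1.011 × 10^16 × (4.31536 × 10^-12 − 2.61532 × 10^-13) = 40984.2 m²/s²
vₚ = 202.446 m/s ≈ 202.4 m/s
vₐ² = 1.011 × 10^16 × (2.78404 × 10^-13 − 2.61532 × 10^-13) = 170.583 m²/s²
vₐ = 13.0607 m/s ≈ 13.06 m/s

Final answer: vₚ = 202.4 m/s, vₐ = 13.06 m/s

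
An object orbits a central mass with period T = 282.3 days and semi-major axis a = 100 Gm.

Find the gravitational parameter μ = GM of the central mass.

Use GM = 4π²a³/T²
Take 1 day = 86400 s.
T = 282.3 days = 2.43907 × 10^7 s
a = 100 Gm = 1 × 10^11 m
a³ = 1 × 10^33 m³
T² = 5.94907 × 10^14 s²
GM = 4π² × (1 × 10^33) / (5.94907 × 10^14) = 6.63606 × 10^19 m³/s²
GM ≈ 6.636 × 10^19 m³/s²

Final answer: GM = 6.636 × 10^19 m³/s²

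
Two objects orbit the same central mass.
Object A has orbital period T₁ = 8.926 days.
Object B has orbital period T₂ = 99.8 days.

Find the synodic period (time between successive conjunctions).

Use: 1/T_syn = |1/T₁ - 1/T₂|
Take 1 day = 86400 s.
T₁ = 8.926 days = 771206 s
T₂ = 99.8 days = 8.62272 × 10^6 s
1/T₁ = 1.29667 × 10^-6 s⁻¹
1/T₂ = 1.15973 × 10^-7 s⁻¹
|1/T₁ − 1/T₂| = 1.1807 × 10^-6 s⁻¹
T_syn = 1 / |1/T₁ − 1/T₂| = 846957 s ≈ 9.803 days

Final answer: T_syn = 9.803 days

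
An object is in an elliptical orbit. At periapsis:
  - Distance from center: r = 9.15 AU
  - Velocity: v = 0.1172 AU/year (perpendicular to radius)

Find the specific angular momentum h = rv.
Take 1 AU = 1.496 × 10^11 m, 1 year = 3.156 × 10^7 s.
r = 9.15 AU = 1.36884 × 10^12 m
v = 0.1172 AU/year = 555.549 m/s
h = rv = 1.36884 × 10^12 × 555.549 = 7.60457 × 10^14 m²/s ≈ 7.605 × 10^14 m²/s

Final answer: h = 7.605 × 10^14 m²/s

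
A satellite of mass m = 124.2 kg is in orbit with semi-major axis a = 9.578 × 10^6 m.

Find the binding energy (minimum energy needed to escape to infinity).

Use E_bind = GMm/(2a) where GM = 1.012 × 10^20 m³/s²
a = 9.578 × 10^6 m
GM = 1.012 × 10^20 m³/s²
m = 124.2 kg
GMm = 1.012 × 10^20 × 124.2 = 1.2569 × 10^22 m³·kg/s²
2a = 1.9156 × 10^7 m
E_bind = GMm/(2a) = 6.56141 × 10^14 J ≈ 656.1 TJ

Final answer: 656.1 TJ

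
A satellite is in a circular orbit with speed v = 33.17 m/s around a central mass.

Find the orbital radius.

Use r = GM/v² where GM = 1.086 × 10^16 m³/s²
v = 33.17 m/s
GM = 1.086 × 10^16 m³/s²
v² = 1100.25 m²/s²
r = GM/v² = (1.086 × 10^16) / 1100.25 = 9.87049 × 10^12 m ≈ 9.87 Tm

Final answer: 9.87 Tm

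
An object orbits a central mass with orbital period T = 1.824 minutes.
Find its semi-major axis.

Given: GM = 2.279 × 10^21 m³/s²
T = 1.824 minutes = 109.44 s
GM = 2.279 × 10^21 m³/s²
Kepler's third law: a³ = GM T² / (4π²)
T² = 11977.1 s²
a³ = (2.279 × 10^21) × 11977.1 / (4π²) = 6.91412 × 10^23 m³
a = (a³)^(1/3) = 8.84258 × 10^7 m ≈ 88.43 Mm

Final answer: 88.43 Mm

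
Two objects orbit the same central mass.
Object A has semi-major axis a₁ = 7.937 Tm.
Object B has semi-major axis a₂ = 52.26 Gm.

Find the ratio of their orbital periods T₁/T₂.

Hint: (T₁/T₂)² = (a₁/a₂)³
a₁ = 7.937 Tm = 7.937 × 10^12 m
a₂ = 52.26 Gm = 5.226 × 10^10 m
a₁/a₂ = 151.875
T₁/T₂ = (a₁/a₂)^(3/2) = (151.875)^1.5 = 1871.68

Final answer: T₁/T₂ = 1872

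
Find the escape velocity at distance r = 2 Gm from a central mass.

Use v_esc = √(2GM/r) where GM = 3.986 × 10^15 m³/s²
r = 2 Gm = 2 × 10^9 m
GM = 3.986 × 10^15 m³/s²
2GM/r = 2 × (3.986 × 10^15) / (2 × 10^9) = 3.986 × 10^6 m²/s²
v_esc = √(2GM/r) = 1996.5 m/s ≈ 1.996 km/s

Final answer: 1.996 km/s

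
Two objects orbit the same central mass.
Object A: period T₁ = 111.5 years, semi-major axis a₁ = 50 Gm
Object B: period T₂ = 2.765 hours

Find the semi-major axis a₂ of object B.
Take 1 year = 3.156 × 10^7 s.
T₁ = 111.5 years = 3.51894 × 10^9 s
T₂ = 2.765 hours = 9954 s
a₁ = 50 Gm = 5 × 10^10 m
Kepler's third law: (T₂/T₁)² = (a₂/a₁)³  ⇒  a₂ = a₁ (T₂/T₁)^(2/3)
T₂/T₁ = 2.82869 × 10^-6
(T₂/T₁)^(2/3) = 0.000200013
a₂ = 5 × 10^10 m × 0.000200013 = 1.00006 × 10^7 m ≈ 10 Mm

Final answer: a₂ = 10 Mm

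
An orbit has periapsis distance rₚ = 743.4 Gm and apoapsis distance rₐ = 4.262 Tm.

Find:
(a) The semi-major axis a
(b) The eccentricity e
rₚ = 743.4 Gm = 7.434 × 10^11 m
rₐ = 4.262 Tm = 4.262 × 10^12 m
(a) a = (rₚ + rₐ)/2 = 2.5027 × 10^12 m ≈ 2.503 Tm
(b) e = (rₐ − rₚ)/(rₐ + rₚ) = (3.5186 × 10^12) / (5.0054 × 10^12) = 0.702961

Final answer:
(a) a = 2.503 Tm
(b) e = 0.703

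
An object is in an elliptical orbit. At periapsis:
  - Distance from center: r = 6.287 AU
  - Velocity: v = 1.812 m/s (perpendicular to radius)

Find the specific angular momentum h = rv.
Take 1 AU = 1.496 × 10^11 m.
r = 6.287 AU = 9.40535 × 10^11 m
v = 1.812 m/s
h = rv = 9.40535 × 10^11 × 1.812 = 1.70425 × 10^12 m²/s ≈ 1.704 × 10^12 m²/s

Final answer: h = 1.704 × 10^12 m²/s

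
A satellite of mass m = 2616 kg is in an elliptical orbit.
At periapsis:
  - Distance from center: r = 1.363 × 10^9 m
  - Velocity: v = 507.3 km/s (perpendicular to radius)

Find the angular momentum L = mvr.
r = 1.363 × 10^9 m
v = 507.3 km/s = 507300 m/s
vr = 507300 × 1.363 × 10^9 = 6.9145 × 10^14 m²/s
L = m × vr = 2616 × 6.9145 × 10^14 = 1.80883 × 10^18 kg·m²/s ≈ 1.809 × 10^18 kg·m²/s

Final answer: L = 1.809 × 10^18 kg·m²/s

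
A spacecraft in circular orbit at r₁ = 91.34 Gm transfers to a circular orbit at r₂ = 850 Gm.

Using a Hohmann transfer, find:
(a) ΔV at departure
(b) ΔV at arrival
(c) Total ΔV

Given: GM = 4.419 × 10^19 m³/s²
r₁ = 91.34 Gm = 9.134 × 10^10 m
r₂ = 850 Gm = 8.5 × 10^11 m
GM = 4.419 × 10^19 m³/s²
Transfer ellipse: a_t = (r₁ + r₂)/2 = 4.7067 × 10^11 m
Circular speed at r₁: v₁ = √(GM/r₁) = 21995.4 m/s
Transfer speed at r₁ (periapsis): v₁ₜ = √(GM(2/r₁ − 1/a_t)) = 29558.5 m/s
(a) ΔV₁ = v₁ₜ − v₁ = 7563.14 m/s ≈ 7.563 km/s
Circular speed at r₂: v₂ = √(GM/r₂) = 7210.29 m/s
Transfer speed at r₂ (apoapsis): v₂ₜ = √(GM(2/r₂ − 1/a_t)) = 3176.32 m/s
(b) ΔV₂ = v₂ − v₂ₜ = 4033.96 m/s ≈ 4.034 km/s
(c) ΔV_total = ΔV₁ + ΔV₂ = 11597.1 m/s ≈ 11.6 km/s

Final answer:
(a) ΔV₁ = 7.563 km/s
(b) ΔV₂ = 4.034 km/s
(c) ΔV_total = 11.6 km/s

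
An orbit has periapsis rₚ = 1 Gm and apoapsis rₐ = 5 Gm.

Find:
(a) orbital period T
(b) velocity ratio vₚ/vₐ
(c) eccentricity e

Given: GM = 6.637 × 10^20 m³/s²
rₚ = 1 Gm = 1 × 10^9 m
rₐ = 5 Gm = 5 × 10^9 m
GM = 6.637 × 10^20 m³/s²
a = (rₚ + rₐ)/2 = 3 × 10^9 m
e = (rₐ − rₚ)/(rₐ + rₚ) = (4 × 10^9) / (6 × 10^9) = 0.666667
(a) a³ = 2.7 × 10^28 m³;  T = 2π √(a³/GM) = 2π × 6378.17 s = 40075.2 s ≈ 11.13 hours
(b) vₚ/vₐ = rₐ/rₚ (angular momentum) = (5 × 10^9) / (1 × 10^9) = 5 ≈ 5
(c) e = 0.666667 ≈ 0.6667

Final answer:
(a) orbital period T = 11.13 hours
(b) velocity ratio vₚ/vₐ = 5
(c) eccentricity e = 0.6667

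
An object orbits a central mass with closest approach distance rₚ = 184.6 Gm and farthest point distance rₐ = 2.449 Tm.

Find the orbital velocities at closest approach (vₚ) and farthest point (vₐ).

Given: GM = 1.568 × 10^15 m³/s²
rₚ = 184.6 Gm = 1.846 × 10^11 m
rₐ = 2.449 Tm = 2.449 × 10^12 m
GM = 1.568 × 10^15 m³/s²
a = (rₚ + rₐ)/2 = 1.3168 × 10^12 m
Vis-viva: v² = GM (2/r − 1/a)
vₚ² = 1.568 × 10^15 × (1.08342 × 10^-11 − 7.59417 × 10^-13) = 15797.3 m²/s²
vₚ = 125.687 m/s ≈ 125.7 m/s
vₐ² = 1.568 × 10^15 × (8.1666 × 10^-13 − 7.59417 × 10^-13) = 89.7572 m²/s²
vₐ = 9.47403 m/s ≈ 9.474 m/s

Final answer: vₚ = 125.7 m/s, vₐ = 9.474 m/s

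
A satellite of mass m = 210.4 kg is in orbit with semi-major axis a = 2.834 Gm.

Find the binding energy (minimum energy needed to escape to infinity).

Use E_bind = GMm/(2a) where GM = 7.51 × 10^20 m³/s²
a = 2.834 Gm = 2.834 × 10^9 m
GM = 7.51 × 10^20 m³/s²
m = 210.4 kg
GMm = 7.51 × 10^20 × 210.4 = 1.5801 × 10^23 m³·kg/s²
2a = 5.668 × 10^9 m
E_bind = GMm/(2a) = 2.78776 × 10^13 J ≈ 27.88 TJ

Final answer: 27.88 TJ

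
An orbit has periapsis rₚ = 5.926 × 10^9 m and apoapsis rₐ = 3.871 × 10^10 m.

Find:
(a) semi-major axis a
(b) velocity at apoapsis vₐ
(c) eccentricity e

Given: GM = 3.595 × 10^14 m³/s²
rₚ = 5.926 × 10^9 m
rₐ = 3.871 × 10^10 m
GM = 3.595 × 10^14 m³/s²
a = (rₚ + rₐ)/2 = 2.2318 × 10^10 m
e = (rₐ − rₚ)/(rₐ + rₚ) = (3.2784 × 10^10) / (4.4636 × 10^10) = 0.734474
(a) a = 2.2318 × 10^10 m ≈ 2.232 × 10^10 m
(b) vₐ² = GM (2/rₐ − 1/a) = 3.595 × 10^14 × (5.16662 × 10^-11 − 4.48069 × 10^-11) = 2465.94 m²/s²;  vₐ = 49.6582 m/s ≈ 49.66 m/s
(c) e = 0.734474 ≈ 0.7345

Final answer:
(a) semi-major axis a = 2.232 × 10^10 m
(b) velocity at apoapsis vₐ = 49.66 m/s
(c) eccentricity e = 0.7345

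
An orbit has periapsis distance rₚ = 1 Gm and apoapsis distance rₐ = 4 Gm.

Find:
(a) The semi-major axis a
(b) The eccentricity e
rₚ = 1 Gm = 1 × 10^9 m
rₐ = 4 Gm = 4 × 10^9 m
(a) a = (rₚ + rₐ)/2 = 2.5 × 10^9 m ≈ 2.5 Gm
(b) e = (rₐ − rₚ)/(rₐ + rₚ) = (3 × 10^9) / (5 × 10^9) = 0.6

Final answer:
(a) a = 2.5 Gm
(b) e = 0.6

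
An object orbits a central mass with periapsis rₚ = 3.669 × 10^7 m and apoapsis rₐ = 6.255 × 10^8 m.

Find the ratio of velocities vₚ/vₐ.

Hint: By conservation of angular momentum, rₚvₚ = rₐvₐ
rₚ = 3.669 × 10^7 m
rₐ = 6.255 × 10^8 m
rₚvₚ = rₐvₐ  ⇒  vₚ/vₐ = rₐ/rₚ
vₚ/vₐ = (6.255 × 10^8) / (3.669 × 10^7) = 17.0482

Final answer: vₚ/vₐ = 17.05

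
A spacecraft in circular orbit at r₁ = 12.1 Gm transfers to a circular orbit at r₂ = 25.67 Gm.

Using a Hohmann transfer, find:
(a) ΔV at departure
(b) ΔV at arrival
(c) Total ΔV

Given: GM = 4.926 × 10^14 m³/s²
r₁ = 12.1 Gm = 1.21 × 10^10 m
r₂ = 25.67 Gm = 2.567 × 10^10 m
GM = 4.926 × 10^14 m³/s²
Transfer ellipse: a_t = (r₁ + r₂)/2 = 1.8885 × 10^10 m
Circular speed at r₁: v₁ = √(GM/r₁) = 201.769 m/s
Transfer speed at r₁ (periapsis): v₁ₜ = √(GM(2/r₁ − 1/a_t)) = 235.239 m/s
(a) ΔV₁ = v₁ₜ − v₁ = 33.4698 m/s ≈ 33.47 m/s
Circular speed at r₂: v₂ = √(GM/r₂) = 138.527 m/s
Transfer speed at r₂ (apoapsis): v₂ₜ = √(GM(2/r₂ − 1/a_t)) = 110.884 m/s
(b) ΔV₂ = v₂ − v₂ₜ = 27.6431 m/s ≈ 27.64 m/s
(c) ΔV_total = ΔV₁ + ΔV₂ = 61.1128 m/s ≈ 61.11 m/s

Final answer:
(a) ΔV₁ = 33.47 m/s
(b) ΔV₂ = 27.64 m/s
(c) ΔV_total = 61.11 m/s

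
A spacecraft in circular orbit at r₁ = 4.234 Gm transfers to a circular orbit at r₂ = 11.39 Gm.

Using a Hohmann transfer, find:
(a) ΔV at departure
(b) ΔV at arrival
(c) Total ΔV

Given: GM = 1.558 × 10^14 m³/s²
r₁ = 4.234 Gm = 4.234 × 10^9 m
r₂ = 11.39 Gm = 1.139 × 10^10 m
GM = 1.558 × 10^14 m³/s²
Transfer ellipse: a_t = (r₁ + r₂)/2 = 7.812 × 10^9 m
Circular speed at r₁: v₁ = √(GM/r₁) = 191.826 m/s
Transfer speed at r₁ (periapsis): v₁ₜ = √(GM(2/r₁ − 1/a_t)) = 231.627 m/s
(a) ΔV₁ = v₁ₜ − v₁ = 39.8006 m/s ≈ 39.8 m/s
Circular speed at r₂: v₂ = √(GM/r₂) = 116.956 m/s
Transfer speed at r₂ (apoapsis): v₂ₜ = √(GM(2/r₂ − 1/a_t)) = 86.1026 m/s
(b) ΔV₂ = v₂ − v₂ₜ = 30.8532 m/s ≈ 30.85 m/s
(c) ΔV_total = ΔV₁ + ΔV₂ = 70.6538 m/s ≈ 70.65 m/s

Final answer:
(a) ΔV₁ = 39.8 m/s
(b) ΔV₂ = 30.85 m/s
(c) ΔV_total = 70.65 m/s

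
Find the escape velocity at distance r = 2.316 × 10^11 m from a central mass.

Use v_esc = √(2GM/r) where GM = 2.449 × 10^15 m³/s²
r = 2.316 × 10^11 m
GM = 2.449 × 10^15 m³/s²
2GM/r = 2 × (2.449 × 10^15) / (2.316 × 10^11) = 21148.5 m²/s²
v_esc = √(2GM/r) = 145.425 m/s ≈ 145.4 m/s

Final answer: 145.4 m/s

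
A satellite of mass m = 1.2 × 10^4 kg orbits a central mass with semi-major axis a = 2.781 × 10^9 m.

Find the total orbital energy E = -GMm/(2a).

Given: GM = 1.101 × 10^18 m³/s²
a = 2.781 × 10^9 m
GM = 1.101 × 10^18 m³/s²
2a = 5.562 × 10^9 m
GMm = 1.101 × 10^18 × 12000 = 1.3212 × 10^22 m³·kg/s²
E = −GMm/(2a) = -2.3754 × 10^12 J ≈ -2.375 TJ

Final answer: -2.375 TJ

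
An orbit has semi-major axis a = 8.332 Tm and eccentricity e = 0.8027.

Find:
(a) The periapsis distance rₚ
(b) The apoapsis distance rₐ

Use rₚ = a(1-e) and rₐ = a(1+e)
a = 8.332 Tm = 8.332 × 10^12 m
e = 0.8027:  1 − e = 0.1973,  1 + e = 1.8027
(a) rₚ = a(1 − e) = 8.332 × 10^12 m × 0.1973 = 1.6439 × 10^12 m ≈ 1.644 Tm
(b) rₐ = a(1 + e) = 8.332 × 10^12 m × 1.8027 = 1.50201 × 10^13 m ≈ 15.02 Tm

Final answer:
(a) rₚ = 1.644 Tm
(b) rₐ = 15.02 Tm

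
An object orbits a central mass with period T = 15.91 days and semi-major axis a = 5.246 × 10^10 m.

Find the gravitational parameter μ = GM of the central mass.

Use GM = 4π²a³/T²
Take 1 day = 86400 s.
T = 15.91 days = 1.37462 × 10^6 s
a = 5.246 × 10^10 m
a³ = 1.44373 × 10^32 m³
T² = 1.88959 × 10^12 s²
GM = 4π² × (1.44373 × 10^32) / (1.88959 × 10^12) = 3.01632 × 10^21 m³/s²
GM ≈ 3.016 × 10^21 m³/s²

Final answer: GM = 3.016 × 10^21 m³/s²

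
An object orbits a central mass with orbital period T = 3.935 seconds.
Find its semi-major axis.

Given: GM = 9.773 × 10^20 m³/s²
T = 3.935 seconds
GM = 9.773 × 10^20 m³/s²
Kepler's third law: a³ = GM T² / (4π²)
T² = 15.4842 s²
a³ = (9.773 × 10^20) × 15.4842 / (4π²) = 3.83317 × 10^20 m³
a = (a³)^(1/3) = 7.26417 × 10^6 m ≈ 7.264 × 10^6 m

Final answer: 7.264 × 10^6 m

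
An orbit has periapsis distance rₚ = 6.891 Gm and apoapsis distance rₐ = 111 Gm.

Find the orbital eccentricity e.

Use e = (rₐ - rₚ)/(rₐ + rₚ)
rₚ = 6.891 Gm = 6.891 × 10^9 m
rₐ = 111 Gm = 1.11 × 10^11 m
rₐ − rₚ = 1.04109 × 10^11 m
rₐ + rₚ = 1.17891 × 10^11 m
e = (rₐ − rₚ)/(rₐ + rₚ) = 0.883095

Final answer: e = 0.8831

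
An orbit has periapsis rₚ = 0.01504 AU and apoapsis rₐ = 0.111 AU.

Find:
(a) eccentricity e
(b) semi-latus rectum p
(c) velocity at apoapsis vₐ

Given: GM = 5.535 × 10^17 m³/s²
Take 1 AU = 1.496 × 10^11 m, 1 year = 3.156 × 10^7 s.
rₚ = 0.01504 AU = 2.24998 × 10^9 m
rₐ = 0.111 AU = 1.66056 × 10^10 m
GM = 5.535 × 10^17 m³/s²
a = (rₚ + rₐ)/2 = 9.42779 × 10^9 m
e = (rₐ − rₚ)/(rₐ + rₚ) = (1.43556 × 10^10) / (1.88556 × 10^10) = 0.761346
(a) e = 0.761346 ≈ 0.7613
(b) 1 − e² = 0.420353;  p = a(1 − e²) = 9.42779 × 10^9 × 0.420353 = 3.963 × 10^9 m ≈ 0.02649 AU
(c) vₐ² = GM (2/rₐ − 1/a) = 5.535 × 10^17 × (1.20441 × 10^-10 − 1.06069 × 10^-10) = 7.95486 × 10^6 m²/s²;  vₐ = 2820.44 m/s ≈ 0.595 AU/year

Final answer:
(a) eccentricity e = 0.7613
(b) semi-latus rectum p = 0.02649 AU
(c) velocity at apoapsis vₐ = 0.595 AU/year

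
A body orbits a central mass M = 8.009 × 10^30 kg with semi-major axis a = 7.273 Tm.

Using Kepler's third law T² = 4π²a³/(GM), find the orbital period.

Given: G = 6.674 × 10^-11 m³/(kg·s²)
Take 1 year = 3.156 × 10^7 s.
M = 8.009 × 10^30 kg
GM = G × M = 6.674 × 10^-11 × 8.009 × 10^30 = 5.34521 × 10^20 m³/s²
a = 7.273 Tm = 7.273 × 10^12 m
a³ = 3.84716 × 10^38 m³
T = 2π √(a³/GM) = 2π √((3.84716 × 10^38) / (5.34521 × 10^20)) = 2π × 8.48376 × 10^8 s
T = 5.3305 × 10^9 s ≈ 168.9 years

Final answer: 168.9 years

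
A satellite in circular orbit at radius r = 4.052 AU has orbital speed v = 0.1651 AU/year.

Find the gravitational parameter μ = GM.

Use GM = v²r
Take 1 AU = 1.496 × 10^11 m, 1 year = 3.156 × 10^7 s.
r = 4.052 AU = 6.06179 × 10^11 m
v = 0.1651 AU/year = 782.603 m/s
v² = 612468 m²/s²
GM = v²r = 612468 × 6.06179 × 10^11 = 3.71265 × 10^17 m³/s²
GM ≈ 3.713 × 10^17 m³/s²

Final answer: GM = 3.713 × 10^17 m³/s²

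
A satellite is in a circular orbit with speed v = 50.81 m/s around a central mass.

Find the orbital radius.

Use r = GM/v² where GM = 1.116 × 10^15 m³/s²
v = 50.81 m/s
GM = 1.116 × 10^15 m³/s²
v² = 2581.66 m²/s²
r = GM/v² = (1.116 × 10^15) / 2581.66 = 4.32281 × 10^11 m ≈ 4.323 × 10^11 m

Final answer: 4.323 × 10^11 m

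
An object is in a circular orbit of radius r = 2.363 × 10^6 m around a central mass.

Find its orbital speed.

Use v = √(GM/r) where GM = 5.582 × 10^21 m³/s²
r = 2.363 × 10^6 m
GM = 5.582 × 10^21 m³/s²
GM/r = (5.582 × 10^21) / (2.363 × 10^6) = 2.36225 × 10^15 m²/s²
v = √(GM/r) = 4.8603 × 10^7 m/s ≈ 4.86 × 10^4 km/s

Final answer: 4.86 × 10^4 km/s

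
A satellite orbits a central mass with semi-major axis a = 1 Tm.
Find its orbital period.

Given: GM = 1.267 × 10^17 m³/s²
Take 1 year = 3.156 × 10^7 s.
a = 1 Tm = 1 × 10^12 m
GM = 1.267 × 10^17 m³/s²
a³ = 1 × 10^36 m³
T = 2π √(a³/GM) = 2π √((1 × 10^36) / (1.267 × 10^17)) = 2π × 2.80939 × 10^9 s
T = 1.76519 × 10^10 s ≈ 559.3 years

Final answer: 559.3 years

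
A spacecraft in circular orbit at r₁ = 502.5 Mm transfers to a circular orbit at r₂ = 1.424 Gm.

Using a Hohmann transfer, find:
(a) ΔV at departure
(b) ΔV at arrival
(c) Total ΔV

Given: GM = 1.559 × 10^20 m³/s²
r₁ = 502.5 Mm = 5.025 × 10^8 m
r₂ = 1.424 Gm = 1.424 × 10^9 m
GM = 1.559 × 10^20 m³/s²
Transfer ellipse: a_t = (r₁ + r₂)/2 = 9.6325 × 10^8 m
Circular speed at r₁: v₁ = √(GM/r₁) = 557000 m/s
Transfer speed at r₁ (periapsis): v₁ₜ = √(GM(2/r₁ − 1/a_t)) = 677237 m/s
(a) ΔV₁ = v₁ₜ − v₁ = 120237 m/s ≈ 120.2 km/s
Circular speed at r₂: v₂ = √(GM/r₂) = 330878 m/s
Transfer speed at r₂ (apoapsis): v₂ₜ = √(GM(2/r₂ − 1/a_t)) = 238983 m/s
(b) ΔV₂ = v₂ − v₂ₜ = 91895.4 m/s ≈ 91.9 km/s
(c) ΔV_total = ΔV₁ + ΔV₂ = 212132 m/s ≈ 212.1 km/s

Final answer:
(a) ΔV₁ = 120.2 km/s
(b) ΔV₂ = 91.9 km/s
(c) ΔV_total = 212.1 km/s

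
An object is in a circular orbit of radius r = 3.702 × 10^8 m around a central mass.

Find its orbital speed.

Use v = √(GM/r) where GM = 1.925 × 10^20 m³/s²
r = 3.702 × 10^8 m
GM = 1.925 × 10^20 m³/s²
GM/r = (1.925 × 10^20) / (3.702 × 10^8) = 5.19989 × 10^11 m²/s²
v = √(GM/r) = 721103 m/s ≈ 721.1 km/s

Final answer: 721.1 km/s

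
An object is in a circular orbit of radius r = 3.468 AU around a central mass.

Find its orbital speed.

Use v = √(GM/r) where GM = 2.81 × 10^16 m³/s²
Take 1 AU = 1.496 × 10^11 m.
r = 3.468 AU = 5.18813 × 10^11 m
GM = 2.81 × 10^16 m³/s²
GM/r = (2.81 × 10^16) / (5.18813 × 10^11) = 54162.1 m²/s²
v = √(GM/r) = 232.728 m/s ≈ 232.7 m/s

Final answer: 232.7 m/s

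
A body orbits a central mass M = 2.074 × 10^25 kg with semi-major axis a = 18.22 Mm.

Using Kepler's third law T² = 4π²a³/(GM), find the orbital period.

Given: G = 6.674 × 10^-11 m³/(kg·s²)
M = 2.074 × 10^25 kg
GM = G × M = 6.674 × 10^-11 × 2.074 × 10^25 = 1.38419 × 10^15 m³/s²
a = 18.22 Mm = 1.822 × 10^7 m
a³ = 6.04846 × 10^21 m³
T = 2π √(a³/GM) = 2π √((6.04846 × 10^21) / (1.38419 × 10^15)) = 2π × 2090.38 s
T = 13134.2 s ≈ 3.648 hours

Final answer: 3.648 hours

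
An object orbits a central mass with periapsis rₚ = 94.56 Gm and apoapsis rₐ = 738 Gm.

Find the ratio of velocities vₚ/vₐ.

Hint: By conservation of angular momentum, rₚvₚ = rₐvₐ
rₚ = 94.56 Gm = 9.456 × 10^10 m
rₐ = 738 Gm = 7.38 × 10^11 m
rₚvₚ = rₐvₐ  ⇒  vₚ/vₐ = rₐ/rₚ
vₚ/vₐ = (7.38 × 10^11) / (9.456 × 10^10) = 7.80457

Final answer: vₚ/vₐ = 7.805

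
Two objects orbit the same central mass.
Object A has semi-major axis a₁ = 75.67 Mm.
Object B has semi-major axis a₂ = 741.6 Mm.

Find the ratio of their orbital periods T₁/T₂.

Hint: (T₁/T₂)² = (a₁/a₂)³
a₁ = 75.67 Mm = 7.567 × 10^7 m
a₂ = 741.6 Mm = 7.416 × 10^8 m
a₁/a₂ = 0.102036
T₁/T₂ = (a₁/a₂)^(3/2) = (0.102036)^1.5 = 0.0325935

Final answer: T₁/T₂ = 0.03259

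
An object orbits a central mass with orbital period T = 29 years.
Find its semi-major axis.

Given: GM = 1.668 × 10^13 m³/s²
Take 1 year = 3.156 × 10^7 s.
T = 29 years = 9.1524 × 10^8 s
GM = 1.668 × 10^13 m³/s²
Kepler's third law: a³ = GM T² / (4π²)
T² = 8.37664 × 10^17 s²
a³ = (1.668 × 10^13) × (8.37664 × 10^17) / (4π²) = 3.53921 × 10^29 m³
a = (a³)^(1/3) = 7.07352 × 10^9 m ≈ 7.074 Gm

Final answer: 7.074 Gm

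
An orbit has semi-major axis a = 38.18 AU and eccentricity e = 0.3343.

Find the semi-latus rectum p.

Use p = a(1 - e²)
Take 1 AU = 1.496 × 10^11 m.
a = 38.18 AU = 5.71173 × 10^12 m
e = 0.3343,  e² = 0.111756,  1 − e² = 0.888244
p = a(1 − e²) = 5.71173 × 10^12 m × 0.888244 = 5.07341 × 10^12 m ≈ 33.91 AU

Final answer: p = 33.91 AU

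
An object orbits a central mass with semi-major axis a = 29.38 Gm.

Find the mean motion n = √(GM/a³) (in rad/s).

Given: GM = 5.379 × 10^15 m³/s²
a = 29.38 Gm = 2.938 × 10^10 m
GM = 5.379 × 10^15 m³/s²
a³ = 2.53604 × 10^31 m³
GM/a³ = (5.379 × 10^15) / (2.53604 × 10^31) = 2.12103 × 10^-16 s⁻²
n = √(GM/a³) = 1.45637 × 10^-8 rad/s ≈ 1.456 × 10^-8 rad/s

Final answer: n = 1.456 × 10^-8 rad/s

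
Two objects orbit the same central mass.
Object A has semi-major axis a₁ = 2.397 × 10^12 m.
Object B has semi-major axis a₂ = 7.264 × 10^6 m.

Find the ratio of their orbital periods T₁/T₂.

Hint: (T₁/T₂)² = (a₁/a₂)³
a₁ = 2.397 × 10^12 m
a₂ = 7.264 × 10^6 m
a₁/a₂ = 329983
T₁/T₂ = (a₁/a₂)^(3/2) = (329983)^1.5 = 1.89556 × 10^8

Final answer: T₁/T₂ = 1.896 × 10^8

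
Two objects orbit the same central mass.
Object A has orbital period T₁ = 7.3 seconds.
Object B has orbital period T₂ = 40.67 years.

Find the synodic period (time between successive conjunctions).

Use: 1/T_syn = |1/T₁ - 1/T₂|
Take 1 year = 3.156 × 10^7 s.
T₁ = 7.3 seconds
T₂ = 40.67 years = 1.28355 × 10^9 s
1/T₁ = 0.136986 s⁻¹
1/T₂ = 7.79092 × 10^-10 s⁻¹
|1/T₁ − 1/T₂| = 0.136986 s⁻¹
T_syn = 1 / |1/T₁ − 1/T₂| = 7.3 s ≈ 7.3 seconds

Final answer: T_syn = 7.3 seconds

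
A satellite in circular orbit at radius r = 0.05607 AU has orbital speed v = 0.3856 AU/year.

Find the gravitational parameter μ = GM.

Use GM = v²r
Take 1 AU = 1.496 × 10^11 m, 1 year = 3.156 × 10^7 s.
r = 0.05607 AU = 8.38807 × 10^9 m
v = 0.3856 AU/year = 1827.81 m/s
v² = 3.3409 × 10^6 m²/s²
GM = v²r = 3.3409 × 10^6 × 8.38807 × 10^9 = 2.80237 × 10^16 m³/s²
GM ≈ 2.802 × 10^16 m³/s²

Final answer: GM = 2.802 × 10^16 m³/s²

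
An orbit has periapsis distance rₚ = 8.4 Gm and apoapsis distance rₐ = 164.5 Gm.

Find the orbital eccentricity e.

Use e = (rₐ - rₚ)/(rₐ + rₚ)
rₚ = 8.4 Gm = 8.4 × 10^9 m
rₐ = 164.5 Gm = 1.645 × 10^11 m
rₐ − rₚ = 1.561 × 10^11 m
rₐ + rₚ = 1.729 × 10^11 m
e = (rₐ − rₚ)/(rₐ + rₚ) = 0.902834

Final answer: e = 0.9028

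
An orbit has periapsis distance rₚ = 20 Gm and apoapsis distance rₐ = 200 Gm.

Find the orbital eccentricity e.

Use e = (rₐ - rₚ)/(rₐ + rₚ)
rₚ = 20 Gm = 2 × 10^10 m
rₐ = 200 Gm = 2 × 10^11 m
rₐ − rₚ = 1.8 × 10^11 m
rₐ + rₚ = 2.2 × 10^11 m
e = (rₐ − rₚ)/(rₐ + rₚ) = 0.818182

Final answer: e = 0.8182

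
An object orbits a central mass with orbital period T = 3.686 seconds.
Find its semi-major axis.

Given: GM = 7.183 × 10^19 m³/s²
T = 3.686 seconds
GM = 7.183 × 10^19 m³/s²
Kepler's third law: a³ = GM T² / (4π²)
T² = 13.5866 s²
a³ = (7.183 × 10^19) × 13.5866 / (4π²) = 2.47205 × 10^19 m³
a = (a³)^(1/3) = 2.91308 × 10^6 m ≈ 2.913 Mm

Final answer: 2.913 Mm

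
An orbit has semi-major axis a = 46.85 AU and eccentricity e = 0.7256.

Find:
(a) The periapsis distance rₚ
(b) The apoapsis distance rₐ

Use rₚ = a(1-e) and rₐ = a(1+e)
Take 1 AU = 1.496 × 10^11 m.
a = 46.85 AU = 7.00876 × 10^12 m
e = 0.7256:  1 − e = 0.2744,  1 + e = 1.7256
(a) rₚ = a(1 − e) = 7.00876 × 10^12 m × 0.2744 = 1.9232 × 10^12 m ≈ 12.86 AU
(b) rₐ = a(1 + e) = 7.00876 × 10^12 m × 1.7256 = 1.20943 × 10^13 m ≈ 80.84 AU

Final answer:
(a) rₚ = 12.86 AU
(b) rₐ = 80.84 AU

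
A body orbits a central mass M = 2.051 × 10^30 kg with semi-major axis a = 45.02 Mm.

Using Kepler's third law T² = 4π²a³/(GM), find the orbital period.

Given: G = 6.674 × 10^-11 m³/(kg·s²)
M = 2.051 × 10^30 kg
GM = G × M = 6.674 × 10^-11 × 2.051 × 10^30 = 1.36884 × 10^20 m³/s²
a = 45.02 Mm = 4.502 × 10^7 m
a³ = 9.12466 × 10^22 m³
T = 2π √(a³/GM) = 2π √((9.12466 × 10^22) / (1.36884 × 10^20)) = 2π × 25.8186 s
T = 162.223 s ≈ 2.704 minutes

Final answer: 2.704 minutes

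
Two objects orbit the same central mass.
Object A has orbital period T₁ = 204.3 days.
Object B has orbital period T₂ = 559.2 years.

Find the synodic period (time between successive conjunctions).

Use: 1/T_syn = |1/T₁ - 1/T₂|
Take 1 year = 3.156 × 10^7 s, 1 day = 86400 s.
T₁ = 204.3 days = 1.76515 × 10^7 s
T₂ = 559.2 years = 1.76484 × 10^10 s
1/T₁ = 5.66523 × 10^-8 s⁻¹
1/T₂ = 5.66625 × 10^-11 s⁻¹
|1/T₁ − 1/T₂| = 5.65957 × 10^-8 s⁻¹
T_syn = 1 / |1/T₁ − 1/T₂| = 1.76692 × 10^7 s ≈ 204.5 days

Final answer: T_syn = 204.5 days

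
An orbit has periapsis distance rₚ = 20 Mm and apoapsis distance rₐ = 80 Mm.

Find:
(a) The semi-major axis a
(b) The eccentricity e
rₚ = 20 Mm = 2 × 10^7 m
rₐ = 80 Mm = 8 × 10^7 m
(a) a = (rₚ + rₐ)/2 = 5 × 10^7 m ≈ 50 Mm
(b) e = (rₐ − rₚ)/(rₐ + rₚ) = (6 × 10^7) / (1 × 10^8) = 0.6

Final answer:
(a) a = 50 Mm
(b) e = 0.6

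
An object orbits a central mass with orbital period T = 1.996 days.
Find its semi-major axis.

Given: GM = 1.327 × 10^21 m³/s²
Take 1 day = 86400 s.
T = 1.996 days = 172454 s
GM = 1.327 × 10^21 m³/s²
Kepler's third law: a³ = GM T² / (4π²)
T² = 2.97405 × 10^10 s²
a³ = (1.327 × 10^21) × (2.97405 × 10^10) / (4π²) = 9.99677 × 10^29 m³
a = (a³)^(1/3) = 9.99892 × 10^9 m ≈ 9.999 Gm

Final answer: 9.999 Gm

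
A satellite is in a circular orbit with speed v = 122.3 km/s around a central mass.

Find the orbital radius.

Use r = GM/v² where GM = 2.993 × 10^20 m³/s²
v = 122.3 km/s = 122300 m/s
GM = 2.993 × 10^20 m³/s²
v² = 1.49573 × 10^10 m²/s²
r = GM/v² = (2.993 × 10^20) / (1.49573 × 10^10) = 2.00103 × 10^10 m ≈ 20.01 Gm

Final answer: 20.01 Gm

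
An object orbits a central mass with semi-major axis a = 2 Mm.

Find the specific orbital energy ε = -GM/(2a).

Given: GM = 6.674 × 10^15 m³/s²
a = 2 Mm = 2 × 10^6 m
GM = 6.674 × 10^15 m³/s²
2a = 4 × 10^6 m
ε = −GM/(2a) = -1.6685 × 10^9 J/kg ≈ -1.669 GJ/kg

Final answer: -1.669 GJ/kg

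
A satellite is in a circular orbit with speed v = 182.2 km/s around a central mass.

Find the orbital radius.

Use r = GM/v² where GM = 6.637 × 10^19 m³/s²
v = 182.2 km/s = 182200 m/s
GM = 6.637 × 10^19 m³/s²
v² = 3.31968 × 10^10 m²/s²
r = GM/v² = (6.637 × 10^19) / (3.31968 × 10^10) = 1.99929 × 10^9 m ≈ 1.999 Gm

Final answer: 1.999 Gm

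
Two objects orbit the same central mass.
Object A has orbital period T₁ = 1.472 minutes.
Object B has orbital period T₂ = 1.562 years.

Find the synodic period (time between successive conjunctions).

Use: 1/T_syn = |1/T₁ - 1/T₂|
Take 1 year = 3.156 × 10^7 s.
T₁ = 1.472 minutes = 88.32 s
T₂ = 1.562 years = 4.92967 × 10^7 s
1/T₁ = 0.0113225 s⁻¹
1/T₂ = 2.02853 × 10^-8 s⁻¹
|1/T₁ − 1/T₂| = 0.0113224 s⁻¹
T_syn = 1 / |1/T₁ − 1/T₂| = 88.3202 s ≈ 1.472 minutes

Final answer: T_syn = 1.472 minutes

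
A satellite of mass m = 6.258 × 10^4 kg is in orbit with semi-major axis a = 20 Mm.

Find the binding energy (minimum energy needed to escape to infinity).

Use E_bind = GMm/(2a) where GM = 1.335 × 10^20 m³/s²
a = 20 Mm = 2 × 10^7 m
GM = 1.335 × 10^20 m³/s²
m = 6.258 × 10^4 kg
GMm = 1.335 × 10^20 × 62580 = 8.35443 × 10^24 m³·kg/s²
2a = 4 × 10^7 m
E_bind = GMm/(2a) = 2.08861 × 10^17 J ≈ 208.9 PJ

Final answer: 208.9 PJ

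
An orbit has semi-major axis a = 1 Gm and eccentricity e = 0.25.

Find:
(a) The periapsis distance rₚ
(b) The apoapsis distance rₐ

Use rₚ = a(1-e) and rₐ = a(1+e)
a = 1 Gm = 1 × 10^9 m
e = 0.25:  1 − e = 0.75,  1 + e = 1.25
(a) rₚ = a(1 − e) = 1 × 10^9 m × 0.75 = 7.5 × 10^8 m ≈ 750 Mm
(b) rₐ = a(1 + e) = 1 × 10^9 m × 1.25 = 1.25 × 10^9 m ≈ 1.25 Gm

Final answer:
(a) rₚ = 750 Mm
(b) rₐ = 1.25 Gm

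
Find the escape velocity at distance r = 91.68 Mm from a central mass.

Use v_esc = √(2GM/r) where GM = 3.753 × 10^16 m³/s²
r = 91.68 Mm = 9.168 × 10^7 m
GM = 3.753 × 10^16 m³/s²
2GM/r = 2 × (3.753 × 10^16) / (9.168 × 10^7) = 8.18717 × 10^8 m²/s²
v_esc = √(2GM/r) = 28613.2 m/s ≈ 28.61 km/s

Final answer: 28.61 km/s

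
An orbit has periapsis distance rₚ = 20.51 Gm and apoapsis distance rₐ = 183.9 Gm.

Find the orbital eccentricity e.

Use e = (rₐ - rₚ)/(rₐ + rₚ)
rₚ = 20.51 Gm = 2.051 × 10^10 m
rₐ = 183.9 Gm = 1.839 × 10^11 m
rₐ − rₚ = 1.6339 × 10^11 m
rₐ + rₚ = 2.0441 × 10^11 m
e = (rₐ − rₚ)/(rₐ + rₚ) = 0.799325

Final answer: e = 0.7993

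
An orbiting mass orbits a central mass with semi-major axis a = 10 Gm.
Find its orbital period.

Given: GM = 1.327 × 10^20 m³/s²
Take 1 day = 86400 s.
a = 10 Gm = 1 × 10^10 m
GM = 1.327 × 10^20 m³/s²
a³ = 1 × 10^30 m³
T = 2π √(a³/GM) = 2π √((1 × 10^30) / (1.327 × 10^20)) = 2π × 86809 s
T = 545437 s ≈ 6.313 days

Final answer: 6.313 days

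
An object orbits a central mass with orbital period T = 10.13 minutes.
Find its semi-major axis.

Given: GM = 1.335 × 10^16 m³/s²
T = 10.13 minutes = 607.8 s
GM = 1.335 × 10^16 m³/s²
Kepler's third law: a³ = GM T² / (4π²)
T² = 369421 s²
a³ = (1.335 × 10^16) × 369421 / (4π²) = 1.24923 × 10^20 m³
a = (a³)^(1/3) = 4.99898 × 10^6 m ≈ 4.999 Mm

Final answer: 4.999 Mm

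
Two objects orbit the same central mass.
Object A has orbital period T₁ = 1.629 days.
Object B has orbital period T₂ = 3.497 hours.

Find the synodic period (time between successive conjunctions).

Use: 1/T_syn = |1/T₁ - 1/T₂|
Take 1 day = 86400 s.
T₁ = 1.629 days = 140746 s
T₂ = 3.497 hours = 12589.2 s
1/T₁ = 7.10502 × 10^-6 s⁻¹
1/T₂ = 7.94332 × 10^-5 s⁻¹
|1/T₁ − 1/T₂| = 7.23281 × 10^-5 s⁻¹
T_syn = 1 / |1/T₁ − 1/T₂| = 13825.9 s ≈ 3.841 hours

Final answer: T_syn = 3.841 hours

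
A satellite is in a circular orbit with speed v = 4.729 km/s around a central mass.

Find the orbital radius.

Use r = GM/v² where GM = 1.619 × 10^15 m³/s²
v = 4.729 km/s = 4729 m/s
GM = 1.619 × 10^15 m³/s²
v² = 2.23634 × 10^7 m²/s²
r = GM/v² = (1.619 × 10^15) / (2.23634 × 10^7) = 7.23949 × 10^7 m ≈ 72.39 Mm

Final answer: 72.39 Mm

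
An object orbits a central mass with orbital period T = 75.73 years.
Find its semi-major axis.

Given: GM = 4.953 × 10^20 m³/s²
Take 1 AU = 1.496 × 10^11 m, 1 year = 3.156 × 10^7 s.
T = 75.73 years = 2.39004 × 10^9 s
GM = 4.953 × 10^20 m³/s²
Kepler's third law: a³ = GM T² / (4π²)
T² = 5.71229 × 10^18 s²
a³ = (4.953 × 10^20) × (5.71229 × 10^18) / (4π²) = 7.16669 × 10^37 m³
a = (a³)^(1/3) = 4.15374 × 10^12 m ≈ 27.77 AU

Final answer: 27.77 AU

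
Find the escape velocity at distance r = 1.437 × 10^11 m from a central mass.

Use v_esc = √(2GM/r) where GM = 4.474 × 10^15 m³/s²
r = 1.437 × 10^11 m
GM = 4.474 × 10^15 m³/s²
2GM/r = 2 × (4.474 × 10^15) / (1.437 × 10^11) = 62268.6 m²/s²
v_esc = √(2GM/r) = 249.537 m/s ≈ 249.5 m/s

Final answer: 249.5 m/s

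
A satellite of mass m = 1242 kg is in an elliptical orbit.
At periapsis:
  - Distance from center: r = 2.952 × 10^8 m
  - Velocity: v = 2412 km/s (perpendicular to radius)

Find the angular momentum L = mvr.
r = 2.952 × 10^8 m
v = 2412 km/s = 2.412 × 10^6 m/s
vr = 2.412 × 10^6 × 2.952 × 10^8 = 7.12022 × 10^14 m²/s
L = m × vr = 1242 × 7.12022 × 10^14 = 8.84332 × 10^17 kg·m²/s ≈ 8.843 × 10^17 kg·m²/s

Final answer: L = 8.843 × 10^17 kg·m²/s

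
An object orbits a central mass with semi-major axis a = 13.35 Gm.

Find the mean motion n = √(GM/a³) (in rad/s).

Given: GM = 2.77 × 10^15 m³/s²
a = 13.35 Gm = 1.335 × 10^10 m
GM = 2.77 × 10^15 m³/s²
a³ = 2.37927 × 10^30 m³
GM/a³ = (2.77 × 10^15) / (2.37927 × 10^30) = 1.16422 × 10^-15 s⁻²
n = √(GM/a³) = 3.41207 × 10^-8 rad/s ≈ 3.412 × 10^-8 rad/s

Final answer: n = 3.412 × 10^-8 rad/s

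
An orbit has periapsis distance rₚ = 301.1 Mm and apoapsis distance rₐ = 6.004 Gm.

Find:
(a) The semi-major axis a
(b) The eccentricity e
rₚ = 301.1 Mm = 3.011 × 10^8 m
rₐ = 6.004 Gm = 6.004 × 10^9 m
(a) a = (rₚ + rₐ)/2 = 3.15255 × 10^9 m ≈ 3.153 Gm
(b) e = (rₐ − rₚ)/(rₐ + rₚ) = (5.7029 × 10^9) / (6.3051 × 10^9) = 0.90449

Final answer:
(a) a = 3.153 Gm
(b) e = 0.9045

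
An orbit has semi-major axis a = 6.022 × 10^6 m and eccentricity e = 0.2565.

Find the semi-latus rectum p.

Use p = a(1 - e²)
a = 6.022 × 10^6 m
e = 0.2565,  e² = 0.0657922,  1 − e² = 0.934208
p = a(1 − e²) = 6.022 × 10^6 m × 0.934208 = 5.6258 × 10^6 m ≈ 5.626 × 10^6 m

Final answer: p = 5.626 × 10^6 m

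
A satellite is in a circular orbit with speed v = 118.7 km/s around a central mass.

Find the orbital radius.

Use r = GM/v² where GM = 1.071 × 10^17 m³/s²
v = 118.7 km/s = 118700 m/s
GM = 1.071 × 10^17 m³/s²
v² = 1.40897 × 10^10 m²/s²
r = GM/v² = (1.071 × 10^17) / (1.40897 × 10^10) = 7.6013 × 10^6 m ≈ 7.601 × 10^6 m

Final answer: 7.601 × 10^6 m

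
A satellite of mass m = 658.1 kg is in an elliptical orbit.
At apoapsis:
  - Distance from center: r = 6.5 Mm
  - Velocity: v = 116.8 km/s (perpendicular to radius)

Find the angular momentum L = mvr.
r = 6.5 Mm = 6.5 × 10^6 m
v = 116.8 km/s = 116800 m/s
vr = 116800 × 6.5 × 10^6 = 7.592 × 10^11 m²/s
L = m × vr = 658.1 × 7.592 × 10^11 = 4.9963 × 10^14 kg·m²/s ≈ 4.996 × 10^14 kg·m²/s

Final answer: L = 4.996 × 10^14 kg·m²/s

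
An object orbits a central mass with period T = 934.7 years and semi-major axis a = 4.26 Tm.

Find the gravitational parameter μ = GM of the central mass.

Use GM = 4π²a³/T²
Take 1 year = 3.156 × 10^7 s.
T = 934.7 years = 2.94991 × 10^10 s
a = 4.26 Tm = 4.26 × 10^12 m
a³ = 7.73088 × 10^37 m³
T² = 8.70199 × 10^20 s²
GM = 4π² × (7.73088 × 10^37) / (8.70199 × 10^20) = 3.50728 × 10^18 m³/s²
GM ≈ 3.507 × 10^18 m³/s²

Final answer: GM = 3.507 × 10^18 m³/s²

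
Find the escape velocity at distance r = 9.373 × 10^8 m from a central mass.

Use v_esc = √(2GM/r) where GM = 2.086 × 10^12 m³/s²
r = 9.373 × 10^8 m
GM = 2.086 × 10^12 m³/s²
2GM/r = 2 × (2.086 × 10^12) / (9.373 × 10^8) = 4451.08 m²/s²
v_esc = √(2GM/r) = 66.7164 m/s ≈ 66.72 m/s

Final answer: 66.72 m/s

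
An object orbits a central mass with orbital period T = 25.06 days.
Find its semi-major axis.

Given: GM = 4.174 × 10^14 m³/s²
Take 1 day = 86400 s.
T = 25.06 days = 2.16518 × 10^6 s
GM = 4.174 × 10^14 m³/s²
Kepler's third law: a³ = GM T² / (4π²)
T² = 4.68802 × 10^12 s²
a³ = (4.174 × 10^14) × (4.68802 × 10^12) / (4π²) = 4.95658 × 10^25 m³
a = (a³)^(1/3) = 3.67334 × 10^8 m ≈ 367.3 Mm

Final answer: 367.3 Mm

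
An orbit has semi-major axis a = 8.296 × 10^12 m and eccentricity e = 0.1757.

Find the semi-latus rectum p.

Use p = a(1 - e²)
a = 8.296 × 10^12 m
e = 0.1757,  e² = 0.0308705,  1 − e² = 0.96913
p = a(1 − e²) = 8.296 × 10^12 m × 0.96913 = 8.0399 × 10^12 m ≈ 8.04 × 10^12 m

Final answer: p = 8.04 × 10^12 m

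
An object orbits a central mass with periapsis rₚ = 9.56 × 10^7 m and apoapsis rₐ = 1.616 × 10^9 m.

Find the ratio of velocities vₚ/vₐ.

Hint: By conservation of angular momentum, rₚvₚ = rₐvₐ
rₚ = 9.56 × 10^7 m
rₐ = 1.616 × 10^9 m
rₚvₚ = rₐvₐ  ⇒  vₚ/vₐ = rₐ/rₚ
vₚ/vₐ = (1.616 × 10^9) / (9.56 × 10^7) = 16.9038

Final answer: vₚ/vₐ = 16.9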